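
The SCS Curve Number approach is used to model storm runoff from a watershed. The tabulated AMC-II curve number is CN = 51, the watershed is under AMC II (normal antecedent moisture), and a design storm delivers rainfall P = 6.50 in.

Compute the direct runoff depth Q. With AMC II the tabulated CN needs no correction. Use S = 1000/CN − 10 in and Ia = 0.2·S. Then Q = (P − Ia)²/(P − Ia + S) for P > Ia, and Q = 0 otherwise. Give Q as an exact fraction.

Q = 218089/147594 in ≈ 1.478 in

CN(II) = 51; AMC II needs no correction.
S = 1000/51 − 10 = 490/51 in ≈ 9.608 in
Ia = 0.2·(490/51) = 98/51 in ≈ 1.922 in
Excess rainfall: 6.500 − 1.922 = 4.578 in; P > Ia so Q > 0
Runoff Q = (P−Ia)²/(P−Ia+S) = (4.578)²/(4.578+9.608) = 218089/147594 ≈ 1.478 in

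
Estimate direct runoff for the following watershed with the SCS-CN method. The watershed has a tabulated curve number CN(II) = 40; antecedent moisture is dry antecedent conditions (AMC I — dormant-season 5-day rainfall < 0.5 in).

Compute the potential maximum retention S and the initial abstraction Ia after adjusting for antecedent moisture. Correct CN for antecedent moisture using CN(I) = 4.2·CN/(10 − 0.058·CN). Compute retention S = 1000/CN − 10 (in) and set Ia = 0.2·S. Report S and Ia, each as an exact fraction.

Adjust CN=40 to AMC I: 4.2·40/(10 − 0.058·40) → 168 ÷ (192/25) = 175/8 ≈ 21.875
S = 1000/(175/8) − 10 = 250/7 in ≈ 35.714 in
Ia = 0.2·(250/7) = 50/7 in ≈ 7.143 in

S = 250/7 in ≈ 35.714 in; Ia = 50/7 in ≈ 7.143 in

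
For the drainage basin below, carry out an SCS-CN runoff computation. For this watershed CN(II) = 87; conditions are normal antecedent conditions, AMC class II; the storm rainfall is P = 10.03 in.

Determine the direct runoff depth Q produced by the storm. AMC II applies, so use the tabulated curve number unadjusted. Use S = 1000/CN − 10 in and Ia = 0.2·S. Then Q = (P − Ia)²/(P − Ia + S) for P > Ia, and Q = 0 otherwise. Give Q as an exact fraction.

Q = 7167484921/849650700 in ≈ 8.436 in

AMC II — tabulated CN = 87 applies directly.
Max retention: S = 1000/87 − 10 = 130/87 in (≈ 1.494 in)
Ia = 0.2·(130/87) = 26/87 in ≈ 0.299 in
Since P=10.030 > Ia=0.299: effective rainfall P−Ia = 84661/8700 in
Q = (84661/8700)²/((84661/8700) + 130/87) = (7167484921/75690000)/(97661/8700) = 7167484921/849650700 in ≈ 8.436 in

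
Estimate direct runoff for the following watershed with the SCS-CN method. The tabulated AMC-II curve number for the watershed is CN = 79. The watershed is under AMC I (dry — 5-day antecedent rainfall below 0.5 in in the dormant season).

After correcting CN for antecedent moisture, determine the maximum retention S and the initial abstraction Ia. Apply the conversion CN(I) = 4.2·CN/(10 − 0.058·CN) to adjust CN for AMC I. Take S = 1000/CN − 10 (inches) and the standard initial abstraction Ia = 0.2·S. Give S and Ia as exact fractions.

Adjust CN=79 to AMC I: 4.2·79/(10 − 0.058·79) → (1659/5) ÷ (2709/500) = 7900/129 ≈ 61.240
Retention S: 1000/CN − 10 with CN=61.240 → S = 500/79 ≈ 6.329 in
Ia = 0.2S: 0.2·6.329 = 1.266 in (exactly 100/79)

S = 500/79 in ≈ 6.329 in; Ia = 100/79 in ≈ 1.266 in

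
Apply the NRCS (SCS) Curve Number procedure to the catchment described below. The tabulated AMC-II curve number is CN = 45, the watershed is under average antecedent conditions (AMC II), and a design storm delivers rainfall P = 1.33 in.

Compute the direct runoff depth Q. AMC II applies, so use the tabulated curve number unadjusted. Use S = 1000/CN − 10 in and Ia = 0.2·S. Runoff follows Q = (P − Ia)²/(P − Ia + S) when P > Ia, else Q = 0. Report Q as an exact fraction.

AMC II — tabulated CN = 45 applies directly.
Max retention: S = 1000/45 − 10 = 110/9 in (≈ 12.222 in)
Ia = 0.2S: 0.2·12.222 = 2.444 in (exactly 22/9)
P = 1.330 ≤ Ia = 2.444 in: entire storm abstracted, Q = 0.

Q = 0 in ≈ 0.000 in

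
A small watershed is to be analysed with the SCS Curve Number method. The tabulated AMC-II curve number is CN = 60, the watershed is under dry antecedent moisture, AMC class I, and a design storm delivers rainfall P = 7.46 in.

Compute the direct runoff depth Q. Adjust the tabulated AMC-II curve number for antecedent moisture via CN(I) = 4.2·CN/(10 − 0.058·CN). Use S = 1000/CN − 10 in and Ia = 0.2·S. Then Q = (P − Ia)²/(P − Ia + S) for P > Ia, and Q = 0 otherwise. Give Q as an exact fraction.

Dry (AMC I): CN(I) = 4.2·60/(10 − 0.058·60) = 252/(163/25) = 6300/163 ≈ 38.650
Max retention: S = 1000/(6300/163) − 10 = 1000/63 in (≈ 15.873 in)
Initial abstraction Ia = S/5 = (1000/63)/5 = 200/63 ≈ 3.175 in
P − Ia = 7.460 − 3.175 = 13499/3150 ≈ 4.285 in (> 0, runoff occurs)
Q = (13499/3150)²/((13499/3150) + 1000/63) = (182223001/9922500)/(63499/3150) = 182223001/200021850 in ≈ 0.911 in

Q = 182223001/200021850 in ≈ 0.911 in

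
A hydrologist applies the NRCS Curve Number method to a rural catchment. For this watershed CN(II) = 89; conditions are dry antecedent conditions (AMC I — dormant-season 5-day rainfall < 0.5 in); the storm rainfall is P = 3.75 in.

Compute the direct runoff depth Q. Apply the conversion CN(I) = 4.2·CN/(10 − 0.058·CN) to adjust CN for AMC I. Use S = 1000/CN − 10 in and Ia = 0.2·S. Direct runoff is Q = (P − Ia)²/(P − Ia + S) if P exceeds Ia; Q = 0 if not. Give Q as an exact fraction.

Q = 111722645/68233452 in ≈ 1.637 in

Dry (AMC I): CN(I) = 4.2·89/(10 − 0.058·89) = (1869/5)/(2419/500) = 186900/2419 ≈ 77.263
S = 1000/(186900/2419) − 10 = 5500/1869 in ≈ 2.943 in
Ia = 0.2·(5500/1869) = 1100/1869 in ≈ 0.589 in
Excess rainfall: 3.750 − 0.589 = 3.161 in; P > Ia so Q > 0
Runoff Q = (P−Ia)²/(P−Ia+S) = (3.161)²/(3.161+2.943) = 111722645/68233452 ≈ 1.637 in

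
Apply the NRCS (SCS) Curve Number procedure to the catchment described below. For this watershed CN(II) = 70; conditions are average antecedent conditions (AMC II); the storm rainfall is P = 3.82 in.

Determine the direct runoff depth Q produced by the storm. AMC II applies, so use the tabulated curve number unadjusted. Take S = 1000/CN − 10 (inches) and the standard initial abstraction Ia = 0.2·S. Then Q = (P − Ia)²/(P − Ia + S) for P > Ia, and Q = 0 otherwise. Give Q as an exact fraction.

Q = 1075369/887950 in ≈ 1.211 in

AMC II — tabulated CN = 70 applies directly.
Retention S: 1000/CN − 10 with CN=70.000 → S = 30/7 ≈ 4.286 in
Ia = 0.2·(30/7) = 6/7 in ≈ 0.857 in
Excess rainfall: 3.820 − 0.857 = 2.963 in; P > Ia so Q > 0
Runoff Q = (P−Ia)²/(P−Ia+S) = (2.963)²/(2.963+4.286) = 1075369/887950 ≈ 1.211 in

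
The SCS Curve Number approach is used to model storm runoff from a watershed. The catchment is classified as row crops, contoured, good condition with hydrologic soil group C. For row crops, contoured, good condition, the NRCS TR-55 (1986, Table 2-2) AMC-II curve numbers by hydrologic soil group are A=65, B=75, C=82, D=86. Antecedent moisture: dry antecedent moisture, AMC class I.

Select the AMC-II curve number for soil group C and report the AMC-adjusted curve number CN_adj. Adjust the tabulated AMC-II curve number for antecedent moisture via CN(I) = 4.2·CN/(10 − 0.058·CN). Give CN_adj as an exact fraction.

NRCS table: row crops, contoured, good condition, soil group C → CN(II) = 82
CN(I) from CN(II)=82: (4.2·82)/(10 − 0.058·82) = 28700/437 ≈ 65.675

CN_adj = 28700/437 ≈ 65.675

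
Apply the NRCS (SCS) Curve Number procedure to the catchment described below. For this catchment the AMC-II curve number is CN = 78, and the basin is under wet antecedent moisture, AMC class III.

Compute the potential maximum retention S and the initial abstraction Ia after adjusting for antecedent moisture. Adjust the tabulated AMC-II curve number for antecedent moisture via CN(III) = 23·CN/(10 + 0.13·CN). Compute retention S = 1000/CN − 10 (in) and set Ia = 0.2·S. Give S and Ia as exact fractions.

S = 1100/897 in ≈ 1.226 in; Ia = 220/897 in ≈ 0.245 in

Adjust CN=78 to AMC III: 23·78/(10 + 0.13·78) → 1794 ÷ (1007/50) = 89700/1007 ≈ 89.076
Retention S: 1000/CN − 10 with CN=89.076 → S = 1100/897 ≈ 1.226 in
Ia = 0.2·(1100/897) = 220/897 in ≈ 0.245 in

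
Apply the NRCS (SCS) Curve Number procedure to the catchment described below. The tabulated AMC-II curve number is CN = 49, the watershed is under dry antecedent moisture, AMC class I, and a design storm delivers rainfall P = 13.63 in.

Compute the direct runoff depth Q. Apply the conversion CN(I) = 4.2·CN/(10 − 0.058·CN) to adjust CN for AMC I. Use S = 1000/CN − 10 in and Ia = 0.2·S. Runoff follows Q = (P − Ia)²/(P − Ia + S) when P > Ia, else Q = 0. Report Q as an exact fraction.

Adjust CN=49 to AMC I: 4.2·49/(10 − 0.058·49) → (1029/5) ÷ (3579/500) = 34300/1193 ≈ 28.751
Retention S: 1000/CN − 10 with CN=28.751 → S = 8500/343 ≈ 24.781 in
Initial abstraction Ia = S/5 = (8500/343)/5 = 1700/343 ≈ 4.956 in
Excess rainfall: 13.630 − 4.956 = 8.674 in; P > Ia so Q > 0
Runoff Q = (P−Ia)²/(P−Ia+S) = (8.674)²/(8.674+24.781) = 88511605081/39359558700 ≈ 2.249 in

Q = 88511605081/39359558700 in ≈ 2.249 in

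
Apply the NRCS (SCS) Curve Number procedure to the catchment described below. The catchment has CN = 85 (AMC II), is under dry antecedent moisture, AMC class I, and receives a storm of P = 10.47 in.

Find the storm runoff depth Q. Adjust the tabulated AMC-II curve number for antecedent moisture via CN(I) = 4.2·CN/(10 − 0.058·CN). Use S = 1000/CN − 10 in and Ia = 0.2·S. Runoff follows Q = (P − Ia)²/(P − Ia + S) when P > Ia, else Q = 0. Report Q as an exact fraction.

Q = 13131555649/1958656700 in ≈ 6.704 in

CN(I) from CN(II)=85: (4.2·85)/(10 − 0.058·85) = 11900/169 ≈ 70.414
Retention S: 1000/CN − 10 with CN=70.414 → S = 500/119 ≈ 4.202 in
Ia = 0.2S: 0.2·4.202 = 0.840 in (exactly 100/119)
Since P=10.470 > Ia=0.840: effective rainfall P−Ia = 114593/11900 in
Runoff Q = (P−Ia)²/(P−Ia+S) = (9.630)²/(9.630+4.202) = 13131555649/1958656700 ≈ 6.704 in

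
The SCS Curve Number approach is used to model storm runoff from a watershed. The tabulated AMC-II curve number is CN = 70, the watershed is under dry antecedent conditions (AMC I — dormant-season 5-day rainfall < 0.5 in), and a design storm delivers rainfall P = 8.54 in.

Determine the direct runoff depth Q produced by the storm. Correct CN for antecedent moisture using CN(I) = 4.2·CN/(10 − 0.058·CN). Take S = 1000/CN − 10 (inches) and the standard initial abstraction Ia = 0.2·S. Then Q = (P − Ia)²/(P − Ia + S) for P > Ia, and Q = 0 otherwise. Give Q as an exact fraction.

Q = 253541929/100261350 in ≈ 2.529 in

CN(I) from CN(II)=70: (4.2·70)/(10 − 0.058·70) = 4900/99 ≈ 49.495
Max retention: S = 1000/(4900/99) − 10 = 500/49 in (≈ 10.204 in)
Ia = 0.2S: 0.2·10.204 = 2.041 in (exactly 100/49)
Since P=8.540 > Ia=2.041: effective rainfall P−Ia = 15923/2450 in
Runoff Q = (P−Ia)²/(P−Ia+S) = (6.499)²/(6.499+10.204) = 253541929/100261350 ≈ 2.529 in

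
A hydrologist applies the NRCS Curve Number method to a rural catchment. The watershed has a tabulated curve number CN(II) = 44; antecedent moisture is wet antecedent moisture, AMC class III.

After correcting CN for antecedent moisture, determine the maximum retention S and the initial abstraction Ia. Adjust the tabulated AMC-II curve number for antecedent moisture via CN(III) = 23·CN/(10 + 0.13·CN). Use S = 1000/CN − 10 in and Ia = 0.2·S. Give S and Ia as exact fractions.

S = 1400/253 in ≈ 5.534 in; Ia = 280/253 in ≈ 1.107 in

Adjust CN=44 to AMC III: 23·44/(10 + 0.13·44) → 1012 ÷ (393/25) = 25300/393 ≈ 64.377
Retention S: 1000/CN − 10 with CN=64.377 → S = 1400/253 ≈ 5.534 in
Initial abstraction Ia = S/5 = (1400/253)/5 = 280/253 ≈ 1.107 in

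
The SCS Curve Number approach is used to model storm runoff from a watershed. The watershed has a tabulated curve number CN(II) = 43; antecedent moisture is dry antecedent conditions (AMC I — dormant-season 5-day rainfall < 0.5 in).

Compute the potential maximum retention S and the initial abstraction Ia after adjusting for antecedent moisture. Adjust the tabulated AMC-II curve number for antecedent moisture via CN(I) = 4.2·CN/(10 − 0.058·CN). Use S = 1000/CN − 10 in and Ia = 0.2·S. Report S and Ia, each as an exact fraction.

CN(I) from CN(II)=43: (4.2·43)/(10 − 0.058·43) = 30100/1251 ≈ 24.061
Max retention: S = 1000/(30100/1251) − 10 = 9500/301 in (≈ 31.561 in)
Initial abstraction Ia = S/5 = (9500/301)/5 = 1900/301 ≈ 6.312 in

S = 9500/301 in ≈ 31.561 in; Ia = 1900/301 in ≈ 6.312 in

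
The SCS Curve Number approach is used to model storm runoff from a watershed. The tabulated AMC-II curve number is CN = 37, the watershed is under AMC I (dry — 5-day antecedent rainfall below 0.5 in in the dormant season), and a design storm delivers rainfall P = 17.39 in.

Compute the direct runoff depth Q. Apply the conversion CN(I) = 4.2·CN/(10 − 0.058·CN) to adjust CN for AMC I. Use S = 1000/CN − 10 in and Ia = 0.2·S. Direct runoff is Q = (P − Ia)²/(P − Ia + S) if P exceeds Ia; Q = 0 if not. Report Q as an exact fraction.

Dry (AMC I): CN(I) = 4.2·37/(10 − 0.058·37) = (777/5)/(3927/500) = 3700/187 ≈ 19.786
Retention S: 1000/CN − 10 with CN=19.786 → S = 1500/37 ≈ 40.541 in
Initial abstraction Ia = S/5 = (1500/37)/5 = 300/37 ≈ 8.108 in
P − Ia = 17.390 − 8.108 = 34343/3700 ≈ 9.282 in (> 0, runoff occurs)
Runoff Q = (P−Ia)²/(P−Ia+S) = (9.282)²/(9.282+40.541) = 1179441649/682069100 ≈ 1.729 in

Q = 1179441649/682069100 in ≈ 1.729 in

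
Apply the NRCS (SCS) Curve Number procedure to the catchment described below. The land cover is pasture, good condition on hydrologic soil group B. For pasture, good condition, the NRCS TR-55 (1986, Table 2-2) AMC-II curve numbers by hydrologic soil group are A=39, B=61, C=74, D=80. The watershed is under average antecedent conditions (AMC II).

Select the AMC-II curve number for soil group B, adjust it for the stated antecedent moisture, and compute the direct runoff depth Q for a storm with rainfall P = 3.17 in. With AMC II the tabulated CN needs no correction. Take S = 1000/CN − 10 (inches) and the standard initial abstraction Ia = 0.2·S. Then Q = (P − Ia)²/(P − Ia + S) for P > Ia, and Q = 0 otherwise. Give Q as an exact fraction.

Q = 133102369/308275700 in ≈ 0.432 in

NRCS table: pasture, good condition, soil group B → CN(II) = 61
CN(II) = 61; AMC II needs no correction.
Retention S: 1000/CN − 10 with CN=61.000 → S = 390/61 ≈ 6.393 in
Ia = 0.2·(390/61) = 78/61 in ≈ 1.279 in
P − Ia = 3.170 − 1.279 = 11537/6100 ≈ 1.891 in (> 0, runoff occurs)
Q: (11537/6100)² ÷ (50537/6100) = 133102369/308275700 in (≈ 0.432 in)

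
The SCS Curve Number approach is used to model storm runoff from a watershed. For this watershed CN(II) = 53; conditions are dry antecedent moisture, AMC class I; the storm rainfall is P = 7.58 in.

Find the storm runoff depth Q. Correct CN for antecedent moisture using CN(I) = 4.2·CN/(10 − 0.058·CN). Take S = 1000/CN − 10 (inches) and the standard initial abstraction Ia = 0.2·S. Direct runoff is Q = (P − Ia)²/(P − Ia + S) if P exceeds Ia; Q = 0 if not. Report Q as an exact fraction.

Q = 34904327929/75785672550 in ≈ 0.461 in

CN(I) from CN(II)=53: (4.2·53)/(10 − 0.058·53) = 111300/3463 ≈ 32.140
Max retention: S = 1000/(111300/3463) − 10 = 23500/1113 in (≈ 21.114 in)
Initial abstraction Ia = S/5 = (23500/1113)/5 = 4700/1113 ≈ 4.223 in
P − Ia = 7.580 − 4.223 = 186827/55650 ≈ 3.357 in (> 0, runoff occurs)
Q = (186827/55650)²/((186827/55650) + 23500/1113) = (34904327929/3096922500)/(1361827/55650) = 34904327929/75785672550 in ≈ 0.461 in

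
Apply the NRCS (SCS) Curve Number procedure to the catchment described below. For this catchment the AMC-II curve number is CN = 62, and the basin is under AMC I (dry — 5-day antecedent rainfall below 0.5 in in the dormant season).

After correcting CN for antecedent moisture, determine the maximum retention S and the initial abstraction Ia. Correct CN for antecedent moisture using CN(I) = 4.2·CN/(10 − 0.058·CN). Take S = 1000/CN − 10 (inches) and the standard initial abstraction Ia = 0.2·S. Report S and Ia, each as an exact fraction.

S = 9500/651 in ≈ 14.593 in; Ia = 1900/651 in ≈ 2.919 in

CN(I) from CN(II)=62: (4.2·62)/(10 − 0.058·62) = 65100/1601 ≈ 40.662
Max retention: S = 1000/(65100/1601) − 10 = 9500/651 in (≈ 14.593 in)
Ia = 0.2·(9500/651) = 1900/651 in ≈ 2.919 in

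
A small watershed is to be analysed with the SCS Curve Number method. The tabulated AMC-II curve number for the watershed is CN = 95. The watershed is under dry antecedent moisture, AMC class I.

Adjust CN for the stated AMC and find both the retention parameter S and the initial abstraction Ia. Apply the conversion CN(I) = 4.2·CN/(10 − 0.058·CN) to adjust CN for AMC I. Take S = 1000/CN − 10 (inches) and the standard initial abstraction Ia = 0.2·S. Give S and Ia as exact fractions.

CN(I) from CN(II)=95: (4.2·95)/(10 − 0.058·95) = 39900/449 ≈ 88.864
Max retention: S = 1000/(39900/449) − 10 = 500/399 in (≈ 1.253 in)
Ia = 0.2S: 0.2·1.253 = 0.251 in (exactly 100/399)

S = 500/399 in ≈ 1.253 in; Ia = 100/399 in ≈ 0.251 in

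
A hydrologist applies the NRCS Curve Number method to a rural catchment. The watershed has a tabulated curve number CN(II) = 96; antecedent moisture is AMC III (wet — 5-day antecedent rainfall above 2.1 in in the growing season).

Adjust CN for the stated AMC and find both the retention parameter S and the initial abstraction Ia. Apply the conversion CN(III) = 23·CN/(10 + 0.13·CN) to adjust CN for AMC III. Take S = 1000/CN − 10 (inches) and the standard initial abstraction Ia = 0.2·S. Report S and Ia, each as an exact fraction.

S = 25/138 in ≈ 0.181 in; Ia = 5/138 in ≈ 0.036 in

Adjust CN=96 to AMC III: 23·96/(10 + 0.13·96) → 2208 ÷ (562/25) = 27600/281 ≈ 98.221
S = 1000/(27600/281) − 10 = 25/138 in ≈ 0.181 in
Ia = 0.2S: 0.2·0.181 = 0.036 in (exactly 5/138)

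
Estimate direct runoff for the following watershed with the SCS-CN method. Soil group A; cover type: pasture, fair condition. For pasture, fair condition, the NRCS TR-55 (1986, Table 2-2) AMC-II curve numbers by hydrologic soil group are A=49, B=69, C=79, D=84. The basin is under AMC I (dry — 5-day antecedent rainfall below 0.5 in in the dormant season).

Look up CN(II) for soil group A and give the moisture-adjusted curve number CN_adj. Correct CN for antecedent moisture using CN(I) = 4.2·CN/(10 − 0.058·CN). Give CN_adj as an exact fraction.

NRCS table: pasture, fair condition, soil group A → CN(II) = 49
Dry (AMC I): CN(I) = 4.2·49/(10 − 0.058·49) = (1029/5)/(3579/500) = 34300/1193 ≈ 28.751

CN_adj = 34300/1193 ≈ 28.751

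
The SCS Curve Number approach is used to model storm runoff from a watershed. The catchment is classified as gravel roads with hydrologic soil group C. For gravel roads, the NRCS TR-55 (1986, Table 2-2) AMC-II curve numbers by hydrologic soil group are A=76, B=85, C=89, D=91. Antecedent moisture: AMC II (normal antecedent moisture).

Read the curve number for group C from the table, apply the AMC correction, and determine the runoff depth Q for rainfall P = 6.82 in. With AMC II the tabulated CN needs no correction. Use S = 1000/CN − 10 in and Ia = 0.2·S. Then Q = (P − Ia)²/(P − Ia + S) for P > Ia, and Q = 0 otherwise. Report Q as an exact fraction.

NRCS table: gravel roads, soil group C → CN(II) = 89
Average conditions: CN = 89 (no AMC adjustment).
Max retention: S = 1000/89 − 10 = 110/89 in (≈ 1.236 in)
Ia = 0.2S: 0.2·1.236 = 0.247 in (exactly 22/89)
Excess rainfall: 6.820 − 0.247 = 6.573 in; P > Ia so Q > 0
Q: (29249/4450)² ÷ (34749/4450) = 77773091/14057550 in (≈ 5.532 in)

Q = 77773091/14057550 in ≈ 5.532 in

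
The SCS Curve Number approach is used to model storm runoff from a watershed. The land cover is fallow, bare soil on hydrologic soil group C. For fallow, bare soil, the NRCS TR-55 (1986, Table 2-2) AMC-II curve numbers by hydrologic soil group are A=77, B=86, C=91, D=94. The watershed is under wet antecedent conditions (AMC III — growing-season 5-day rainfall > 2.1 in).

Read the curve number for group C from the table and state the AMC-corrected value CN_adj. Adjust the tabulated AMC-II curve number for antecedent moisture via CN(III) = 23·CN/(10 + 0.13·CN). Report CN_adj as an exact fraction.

NRCS table: fallow, bare soil, soil group C → CN(II) = 91
Adjust CN=91 to AMC III: 23·91/(10 + 0.13·91) → 2093 ÷ (2183/100) = 209300/2183 ≈ 95.877

CN_adj = 209300/2183 ≈ 95.877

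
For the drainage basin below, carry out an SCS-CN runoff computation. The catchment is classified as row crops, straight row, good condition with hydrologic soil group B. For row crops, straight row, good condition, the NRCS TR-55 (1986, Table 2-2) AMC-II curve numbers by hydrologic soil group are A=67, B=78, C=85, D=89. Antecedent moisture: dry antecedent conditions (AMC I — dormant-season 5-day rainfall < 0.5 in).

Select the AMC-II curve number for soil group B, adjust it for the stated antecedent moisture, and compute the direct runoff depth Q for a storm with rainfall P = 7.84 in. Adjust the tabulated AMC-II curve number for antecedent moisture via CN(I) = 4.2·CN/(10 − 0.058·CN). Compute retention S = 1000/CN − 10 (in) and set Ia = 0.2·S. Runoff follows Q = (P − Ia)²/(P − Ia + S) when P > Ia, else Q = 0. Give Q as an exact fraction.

NRCS table: row crops, straight row, good condition, soil group B → CN(II) = 78
Dry (AMC I): CN(I) = 4.2·78/(10 − 0.058·78) = (1638/5)/(1369/250) = 81900/1369 ≈ 59.825
Max retention: S = 1000/(81900/1369) − 10 = 5500/819 in (≈ 6.716 in)
Ia = 0.2S: 0.2·6.716 = 1.343 in (exactly 1100/819)
Excess rainfall: 7.840 − 1.343 = 6.497 in; P > Ia so Q > 0
Q: (133024/20475)² ÷ (270524/20475) = 4423846144/1384744725 in (≈ 3.195 in)

Q = 4423846144/1384744725 in ≈ 3.195 in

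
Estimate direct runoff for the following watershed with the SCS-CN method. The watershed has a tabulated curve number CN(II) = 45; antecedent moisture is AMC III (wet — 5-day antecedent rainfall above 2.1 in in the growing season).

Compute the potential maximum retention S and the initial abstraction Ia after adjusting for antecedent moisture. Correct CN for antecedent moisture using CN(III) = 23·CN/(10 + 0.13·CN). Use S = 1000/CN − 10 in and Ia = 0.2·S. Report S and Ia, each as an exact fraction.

S = 1100/207 in ≈ 5.314 in; Ia = 220/207 in ≈ 1.063 in

Wet (AMC III): CN(III) = 23·45/(10 + 0.13·45) = 1035/(317/20) = 20700/317 ≈ 65.300
S = 1000/(20700/317) − 10 = 1100/207 in ≈ 5.314 in
Initial abstraction Ia = S/5 = (1100/207)/5 = 220/207 ≈ 1.063 in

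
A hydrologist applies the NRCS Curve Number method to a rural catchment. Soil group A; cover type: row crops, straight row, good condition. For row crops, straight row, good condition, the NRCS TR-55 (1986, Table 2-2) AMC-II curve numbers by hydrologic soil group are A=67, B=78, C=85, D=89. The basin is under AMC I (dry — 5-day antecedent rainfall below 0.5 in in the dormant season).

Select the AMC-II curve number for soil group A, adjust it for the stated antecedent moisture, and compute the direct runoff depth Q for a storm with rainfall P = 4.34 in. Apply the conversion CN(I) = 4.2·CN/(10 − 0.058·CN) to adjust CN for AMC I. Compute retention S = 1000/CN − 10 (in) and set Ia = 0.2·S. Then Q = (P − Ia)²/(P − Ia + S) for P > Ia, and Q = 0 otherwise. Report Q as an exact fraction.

Q = 2187713529/7545576850 in ≈ 0.290 in

NRCS table: row crops, straight row, good condition, soil group A → CN(II) = 67
Adjust CN=67 to AMC I: 4.2·67/(10 − 0.058·67) → (1407/5) ÷ (3057/500) = 46900/1019 ≈ 46.026
S = 1000/(46900/1019) − 10 = 5500/469 in ≈ 11.727 in
Ia = 0.2·(5500/469) = 1100/469 in ≈ 2.345 in
P − Ia = 4.340 − 2.345 = 46773/23450 ≈ 1.995 in (> 0, runoff occurs)
Q: (46773/23450)² ÷ (321773/23450) = 2187713529/7545576850 in (≈ 0.290 in)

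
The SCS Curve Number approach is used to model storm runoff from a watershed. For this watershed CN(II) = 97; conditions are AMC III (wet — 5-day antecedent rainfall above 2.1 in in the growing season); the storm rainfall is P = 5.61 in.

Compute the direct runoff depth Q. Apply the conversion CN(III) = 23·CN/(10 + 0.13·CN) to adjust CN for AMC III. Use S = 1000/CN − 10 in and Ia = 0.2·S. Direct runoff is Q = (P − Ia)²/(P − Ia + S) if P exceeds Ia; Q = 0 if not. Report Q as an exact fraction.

Q = 517165646427/94861450700 in ≈ 5.452 in

Wet (AMC III): CN(III) = 23·97/(10 + 0.13·97) = 2231/(2261/100) = 223100/2261 ≈ 98.673
Max retention: S = 1000/(223100/2261) − 10 = 300/2231 in (≈ 0.134 in)
Ia = 0.2·(300/2231) = 60/2231 in ≈ 0.027 in
Excess rainfall: 5.610 − 0.027 = 5.583 in; P > Ia so Q > 0
Runoff Q = (P−Ia)²/(P−Ia+S) = (5.583)²/(5.583+0.134) = 517165646427/94861450700 ≈ 5.452 in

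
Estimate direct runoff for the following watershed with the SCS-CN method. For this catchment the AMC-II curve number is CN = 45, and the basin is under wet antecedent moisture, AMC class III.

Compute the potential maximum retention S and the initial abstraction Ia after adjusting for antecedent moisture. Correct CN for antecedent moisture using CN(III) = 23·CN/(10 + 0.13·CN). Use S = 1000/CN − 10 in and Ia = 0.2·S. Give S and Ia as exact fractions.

S = 1100/207 in ≈ 5.314 in; Ia = 220/207 in ≈ 1.063 in

Wet (AMC III): CN(III) = 23·45/(10 + 0.13·45) = 1035/(317/20) = 20700/317 ≈ 65.300
S = 1000/(20700/317) − 10 = 1100/207 in ≈ 5.314 in
Ia = 0.2·(1100/207) = 220/207 in ≈ 1.063 in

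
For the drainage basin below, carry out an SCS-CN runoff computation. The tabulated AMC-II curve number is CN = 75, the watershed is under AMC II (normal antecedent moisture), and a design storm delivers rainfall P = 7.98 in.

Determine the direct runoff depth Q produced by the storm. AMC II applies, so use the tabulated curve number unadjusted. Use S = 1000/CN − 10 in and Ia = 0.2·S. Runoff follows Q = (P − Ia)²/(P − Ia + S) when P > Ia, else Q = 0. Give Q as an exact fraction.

Q = 1203409/239550 in ≈ 5.024 in

Average conditions: CN = 75 (no AMC adjustment).
S = 1000/75 − 10 = 10/3 in ≈ 3.333 in
Initial abstraction Ia = S/5 = (10/3)/5 = 2/3 ≈ 0.667 in
Excess rainfall: 7.980 − 0.667 = 7.313 in; P > Ia so Q > 0
Q: (1097/150)² ÷ (1597/150) = 1203409/239550 in (≈ 5.024 in)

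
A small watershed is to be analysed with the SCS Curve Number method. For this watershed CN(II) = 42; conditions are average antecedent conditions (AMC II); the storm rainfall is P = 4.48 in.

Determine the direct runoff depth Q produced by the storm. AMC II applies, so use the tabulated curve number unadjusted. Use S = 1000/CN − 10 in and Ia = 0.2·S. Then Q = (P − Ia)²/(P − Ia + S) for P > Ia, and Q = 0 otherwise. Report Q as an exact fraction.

Q = 203401/1069950 in ≈ 0.190 in

AMC II — tabulated CN = 42 applies directly.
Retention S: 1000/CN − 10 with CN=42.000 → S = 290/21 ≈ 13.810 in
Initial abstraction Ia = S/5 = (290/21)/5 = 58/21 ≈ 2.762 in
Excess rainfall: 4.480 − 2.762 = 1.718 in; P > Ia so Q > 0
Q: (902/525)² ÷ (8152/525) = 203401/1069950 in (≈ 0.190 in)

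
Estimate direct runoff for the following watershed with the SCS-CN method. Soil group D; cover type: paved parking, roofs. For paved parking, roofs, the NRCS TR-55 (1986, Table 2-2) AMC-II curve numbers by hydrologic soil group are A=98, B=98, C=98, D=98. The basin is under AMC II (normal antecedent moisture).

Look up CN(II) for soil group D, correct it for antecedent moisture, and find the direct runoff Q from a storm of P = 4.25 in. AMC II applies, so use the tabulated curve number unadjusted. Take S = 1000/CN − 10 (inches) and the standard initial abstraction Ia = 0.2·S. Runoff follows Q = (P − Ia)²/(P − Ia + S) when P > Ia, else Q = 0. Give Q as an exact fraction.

Q = 136125/33908 in ≈ 4.015 in

NRCS table: paved parking, roofs, soil group D → CN(II) = 98
CN(II) = 98; AMC II needs no correction.
S = 1000/98 − 10 = 10/49 in ≈ 0.204 in
Ia = 0.2S: 0.2·0.204 = 0.041 in (exactly 2/49)
Excess rainfall: 4.250 − 0.041 = 4.209 in; P > Ia so Q > 0
Runoff Q = (P−Ia)²/(P−Ia+S) = (4.209)²/(4.209+0.204) = 136125/33908 ≈ 4.015 in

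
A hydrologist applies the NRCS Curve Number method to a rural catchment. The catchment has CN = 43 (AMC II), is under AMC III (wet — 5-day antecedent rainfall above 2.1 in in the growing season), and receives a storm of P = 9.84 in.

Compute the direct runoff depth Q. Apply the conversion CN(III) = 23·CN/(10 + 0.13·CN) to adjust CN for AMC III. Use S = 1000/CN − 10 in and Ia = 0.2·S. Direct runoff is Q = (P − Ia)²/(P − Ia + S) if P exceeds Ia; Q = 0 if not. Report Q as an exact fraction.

Wet (AMC III): CN(III) = 23·43/(10 + 0.13·43) = 989/(1559/100) = 98900/1559 ≈ 63.438
Max retention: S = 1000/(98900/1559) − 10 = 5700/989 in (≈ 5.763 in)
Initial abstraction Ia = S/5 = (5700/989)/5 = 1140/989 ≈ 1.153 in
Excess rainfall: 9.840 − 1.153 = 8.687 in; P > Ia so Q > 0
Q = (214794/24725)²/((214794/24725) + 5700/989) = (46136462436/611325625)/(357294/24725) = 7689410406/1472349025 in ≈ 5.223 in

Q = 7689410406/1472349025 in ≈ 5.223 in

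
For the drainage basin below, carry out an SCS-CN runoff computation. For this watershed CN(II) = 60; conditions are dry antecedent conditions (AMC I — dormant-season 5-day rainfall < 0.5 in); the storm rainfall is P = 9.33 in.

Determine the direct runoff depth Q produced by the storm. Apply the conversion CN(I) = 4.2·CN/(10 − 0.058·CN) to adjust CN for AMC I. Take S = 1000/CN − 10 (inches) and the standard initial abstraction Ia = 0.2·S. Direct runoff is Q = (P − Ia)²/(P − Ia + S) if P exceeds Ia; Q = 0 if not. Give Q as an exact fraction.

Q = 1503810841/874307700 in ≈ 1.720 in

Adjust CN=60 to AMC I: 4.2·60/(10 − 0.058·60) → 252 ÷ (163/25) = 6300/163 ≈ 38.650
Retention S: 1000/CN − 10 with CN=38.650 → S = 1000/63 ≈ 15.873 in
Initial abstraction Ia = S/5 = (1000/63)/5 = 200/63 ≈ 3.175 in
Since P=9.330 > Ia=3.175: effective rainfall P−Ia = 38779/6300 in
Q = (38779/6300)²/((38779/6300) + 1000/63) = (1503810841/39690000)/(138779/6300) = 1503810841/874307700 in ≈ 1.720 in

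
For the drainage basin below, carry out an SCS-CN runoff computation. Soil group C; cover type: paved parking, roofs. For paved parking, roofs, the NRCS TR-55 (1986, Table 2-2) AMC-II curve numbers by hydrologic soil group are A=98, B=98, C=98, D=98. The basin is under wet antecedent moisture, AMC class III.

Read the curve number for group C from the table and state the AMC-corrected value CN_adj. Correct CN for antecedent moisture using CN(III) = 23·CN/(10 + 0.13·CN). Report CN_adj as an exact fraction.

CN_adj = 112700/1137 ≈ 99.120

NRCS table: paved parking, roofs, soil group C → CN(II) = 98
Adjust CN=98 to AMC III: 23·98/(10 + 0.13·98) → 2254 ÷ (1137/50) = 112700/1137 ≈ 99.120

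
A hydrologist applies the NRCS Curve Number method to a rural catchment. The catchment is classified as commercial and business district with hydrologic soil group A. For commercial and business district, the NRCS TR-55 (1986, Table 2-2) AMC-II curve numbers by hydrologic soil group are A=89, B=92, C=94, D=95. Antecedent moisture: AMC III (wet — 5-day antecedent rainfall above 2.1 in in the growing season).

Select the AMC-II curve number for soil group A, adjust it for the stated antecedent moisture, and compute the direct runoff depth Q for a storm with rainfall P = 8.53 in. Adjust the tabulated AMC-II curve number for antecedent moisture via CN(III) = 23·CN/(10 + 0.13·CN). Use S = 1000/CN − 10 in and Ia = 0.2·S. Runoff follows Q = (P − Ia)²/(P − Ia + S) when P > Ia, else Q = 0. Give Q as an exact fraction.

Q = 2972489776281/375438427700 in ≈ 7.917 in

NRCS table: commercial and business district, soil group A → CN(II) = 89
CN(III) from CN(II)=89: (23·89)/(10 + 0.13·89) = 204700/2157 ≈ 94.900
Retention S: 1000/CN − 10 with CN=94.900 → S = 1100/2047 ≈ 0.537 in
Ia = 0.2S: 0.2·0.537 = 0.107 in (exactly 220/2047)
Since P=8.530 > Ia=0.107: effective rainfall P−Ia = 1724091/204700 in
Runoff Q = (P−Ia)²/(P−Ia+S) = (8.423)²/(8.423+0.537) = 2972489776281/375438427700 ≈ 7.917 in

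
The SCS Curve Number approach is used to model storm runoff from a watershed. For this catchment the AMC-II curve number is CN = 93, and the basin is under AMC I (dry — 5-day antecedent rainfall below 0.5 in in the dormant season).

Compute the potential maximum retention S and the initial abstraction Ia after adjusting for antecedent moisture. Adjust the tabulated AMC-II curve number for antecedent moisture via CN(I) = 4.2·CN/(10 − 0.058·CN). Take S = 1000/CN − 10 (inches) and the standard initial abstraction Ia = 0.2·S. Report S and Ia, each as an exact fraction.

CN(I) from CN(II)=93: (4.2·93)/(10 − 0.058·93) = 27900/329 ≈ 84.802
Max retention: S = 1000/(27900/329) − 10 = 500/279 in (≈ 1.792 in)
Ia = 0.2S: 0.2·1.792 = 0.358 in (exactly 100/279)

S = 500/279 in ≈ 1.792 in; Ia = 100/279 in ≈ 0.358 in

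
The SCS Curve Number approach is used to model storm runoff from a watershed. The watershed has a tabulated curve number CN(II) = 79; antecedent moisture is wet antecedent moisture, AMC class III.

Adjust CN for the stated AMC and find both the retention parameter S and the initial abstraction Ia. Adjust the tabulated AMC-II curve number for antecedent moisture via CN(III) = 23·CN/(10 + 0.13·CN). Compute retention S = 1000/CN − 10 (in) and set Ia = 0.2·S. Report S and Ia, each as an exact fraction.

CN(III) from CN(II)=79: (23·79)/(10 + 0.13·79) = 181700/2027 ≈ 89.640
Retention S: 1000/CN − 10 with CN=89.640 → S = 2100/1817 ≈ 1.156 in
Ia = 0.2·(2100/1817) = 420/1817 in ≈ 0.231 in

S = 2100/1817 in ≈ 1.156 in; Ia = 420/1817 in ≈ 0.231 in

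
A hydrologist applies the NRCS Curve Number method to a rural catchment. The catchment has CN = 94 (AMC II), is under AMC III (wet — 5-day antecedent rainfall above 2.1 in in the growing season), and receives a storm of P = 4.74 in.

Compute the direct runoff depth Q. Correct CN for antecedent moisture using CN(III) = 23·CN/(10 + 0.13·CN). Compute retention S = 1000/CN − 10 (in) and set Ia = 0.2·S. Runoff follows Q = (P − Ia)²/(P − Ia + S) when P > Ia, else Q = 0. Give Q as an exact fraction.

Q = 21369573603/4832015950 in ≈ 4.422 in

CN(III) from CN(II)=94: (23·94)/(10 + 0.13·94) = 108100/1111 ≈ 97.300
Max retention: S = 1000/(108100/1111) − 10 = 300/1081 in (≈ 0.278 in)
Initial abstraction Ia = S/5 = (300/1081)/5 = 60/1081 ≈ 0.056 in
Excess rainfall: 4.740 − 0.056 = 4.684 in; P > Ia so Q > 0
Runoff Q = (P−Ia)²/(P−Ia+S) = (4.684)²/(4.684+0.278) = 21369573603/4832015950 ≈ 4.422 in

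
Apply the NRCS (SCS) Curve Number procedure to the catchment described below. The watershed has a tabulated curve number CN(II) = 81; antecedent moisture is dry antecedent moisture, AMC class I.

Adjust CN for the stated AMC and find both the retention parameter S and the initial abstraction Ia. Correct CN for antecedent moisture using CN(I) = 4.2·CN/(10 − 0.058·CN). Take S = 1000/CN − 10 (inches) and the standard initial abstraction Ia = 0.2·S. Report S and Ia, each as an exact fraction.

CN(I) from CN(II)=81: (4.2·81)/(10 − 0.058·81) = 170100/2651 ≈ 64.164
Max retention: S = 1000/(170100/2651) − 10 = 9500/1701 in (≈ 5.585 in)
Ia = 0.2S: 0.2·5.585 = 1.117 in (exactly 1900/1701)

S = 9500/1701 in ≈ 5.585 in; Ia = 1900/1701 in ≈ 1.117 in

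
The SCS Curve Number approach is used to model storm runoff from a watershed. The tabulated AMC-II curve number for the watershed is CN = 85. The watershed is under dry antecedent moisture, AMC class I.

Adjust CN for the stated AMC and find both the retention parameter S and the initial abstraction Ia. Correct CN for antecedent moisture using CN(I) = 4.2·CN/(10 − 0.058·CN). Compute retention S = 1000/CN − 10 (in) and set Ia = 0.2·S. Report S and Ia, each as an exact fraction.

S = 500/119 in ≈ 4.202 in; Ia = 100/119 in ≈ 0.840 in

Dry (AMC I): CN(I) = 4.2·85/(10 − 0.058·85) = 357/(507/100) = 11900/169 ≈ 70.414
S = 1000/(11900/169) − 10 = 500/119 in ≈ 4.202 in
Ia = 0.2·(500/119) = 100/119 in ≈ 0.840 in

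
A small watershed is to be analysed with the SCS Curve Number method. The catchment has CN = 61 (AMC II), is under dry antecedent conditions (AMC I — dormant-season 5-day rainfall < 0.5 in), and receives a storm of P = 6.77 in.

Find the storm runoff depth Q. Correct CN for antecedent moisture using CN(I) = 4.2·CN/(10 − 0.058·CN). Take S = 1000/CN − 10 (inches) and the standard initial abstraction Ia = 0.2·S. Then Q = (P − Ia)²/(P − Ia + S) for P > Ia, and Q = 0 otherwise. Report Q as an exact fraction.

Q = 25306128241/34547673300 in ≈ 0.732 in

Dry (AMC I): CN(I) = 4.2·61/(10 − 0.058·61) = (1281/5)/(3231/500) = 42700/1077 ≈ 39.647
Max retention: S = 1000/(42700/1077) − 10 = 6500/427 in (≈ 15.222 in)
Ia = 0.2S: 0.2·15.222 = 3.044 in (exactly 1300/427)
Since P=6.770 > Ia=3.044: effective rainfall P−Ia = 159079/42700 in
Q: (159079/42700)² ÷ (809079/42700) = 25306128241/34547673300 in (≈ 0.732 in)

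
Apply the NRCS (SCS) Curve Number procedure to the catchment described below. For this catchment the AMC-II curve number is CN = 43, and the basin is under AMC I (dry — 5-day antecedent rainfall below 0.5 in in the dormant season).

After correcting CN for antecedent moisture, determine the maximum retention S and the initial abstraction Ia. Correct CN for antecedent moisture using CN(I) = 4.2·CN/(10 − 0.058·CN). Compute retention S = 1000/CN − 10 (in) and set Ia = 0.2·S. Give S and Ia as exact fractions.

S = 9500/301 in ≈ 31.561 in; Ia = 1900/301 in ≈ 6.312 in

Dry (AMC I): CN(I) = 4.2·43/(10 − 0.058·43) = (903/5)/(3753/500) = 30100/1251 ≈ 24.061
S = 1000/(30100/1251) − 10 = 9500/301 in ≈ 31.561 in
Ia = 0.2·(9500/301) = 1900/301 in ≈ 6.312 in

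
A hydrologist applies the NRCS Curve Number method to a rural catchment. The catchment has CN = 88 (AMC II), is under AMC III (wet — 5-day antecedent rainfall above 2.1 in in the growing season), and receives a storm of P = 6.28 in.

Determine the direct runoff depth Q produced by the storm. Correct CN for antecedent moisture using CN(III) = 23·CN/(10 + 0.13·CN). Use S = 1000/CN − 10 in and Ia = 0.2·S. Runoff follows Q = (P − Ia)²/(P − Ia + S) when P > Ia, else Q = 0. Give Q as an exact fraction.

Q = 1518738841/270210325 in ≈ 5.621 in

Adjust CN=88 to AMC III: 23·88/(10 + 0.13·88) → 2024 ÷ (536/25) = 6325/67 ≈ 94.403
Max retention: S = 1000/(6325/67) − 10 = 150/253 in (≈ 0.593 in)
Ia = 0.2·(150/253) = 30/253 in ≈ 0.119 in
Since P=6.280 > Ia=0.119: effective rainfall P−Ia = 38971/6325 in
Q = (38971/6325)²/((38971/6325) + 150/253) = (1518738841/40005625)/(42721/6325) = 1518738841/270210325 in ≈ 5.621 in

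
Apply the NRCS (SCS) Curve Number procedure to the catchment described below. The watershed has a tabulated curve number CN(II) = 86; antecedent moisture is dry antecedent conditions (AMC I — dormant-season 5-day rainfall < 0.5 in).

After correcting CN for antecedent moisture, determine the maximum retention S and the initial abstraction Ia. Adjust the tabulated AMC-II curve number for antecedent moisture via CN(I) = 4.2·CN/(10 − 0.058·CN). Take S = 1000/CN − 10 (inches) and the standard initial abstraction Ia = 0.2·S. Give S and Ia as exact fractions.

S = 500/129 in ≈ 3.876 in; Ia = 100/129 in ≈ 0.775 in

CN(I) from CN(II)=86: (4.2·86)/(10 − 0.058·86) = 12900/179 ≈ 72.067
Retention S: 1000/CN − 10 with CN=72.067 → S = 500/129 ≈ 3.876 in
Ia = 0.2·(500/129) = 100/129 in ≈ 0.775 in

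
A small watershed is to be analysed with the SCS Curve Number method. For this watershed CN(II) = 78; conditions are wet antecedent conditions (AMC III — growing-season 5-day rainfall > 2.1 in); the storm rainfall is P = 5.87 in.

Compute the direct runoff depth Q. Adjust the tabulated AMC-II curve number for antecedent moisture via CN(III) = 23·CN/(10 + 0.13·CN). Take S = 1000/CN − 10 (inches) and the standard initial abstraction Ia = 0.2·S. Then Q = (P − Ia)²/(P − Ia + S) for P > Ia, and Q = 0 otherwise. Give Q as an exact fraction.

CN(III) from CN(II)=78: (23·78)/(10 + 0.13·78) = 89700/1007 ≈ 89.076
Max retention: S = 1000/(89700/1007) − 10 = 1100/897 in (≈ 1.226 in)
Ia = 0.2·(1100/897) = 220/897 in ≈ 0.245 in
Excess rainfall: 5.870 − 0.245 = 5.625 in; P > Ia so Q > 0
Q = (504539/89700)²/((504539/89700) + 1100/897) = (254559602521/8046090000)/(614539/89700) = 254559602521/55124148300 in ≈ 4.618 in

Q = 254559602521/55124148300 in ≈ 4.618 in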